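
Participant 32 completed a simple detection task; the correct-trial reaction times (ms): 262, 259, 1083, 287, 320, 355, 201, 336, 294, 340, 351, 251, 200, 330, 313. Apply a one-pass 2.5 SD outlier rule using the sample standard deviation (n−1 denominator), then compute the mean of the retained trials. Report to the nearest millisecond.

293 ms

n = 15, ΣRT = 5182, M = 345.467
Σ(x−M)² = 617603.73; s = √(617603.73/14) = 210.035
Cutoffs: 345.467 ± 2.5·210.035 → [-179.6, 870.6]
Outside: 1083 → excluded.
Retained (n=14): Σ = 4099, mean = 4099/14 = 292.786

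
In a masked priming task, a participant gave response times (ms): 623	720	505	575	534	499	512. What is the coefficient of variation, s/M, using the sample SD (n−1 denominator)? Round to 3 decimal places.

n = 7, Σ = 3968, M = 566.8571
Σ(x−M)² = 39190.857; s = √(39190.857/6) = 80.8196
CV = 80.8196 / 566.8571 = 0.14257

0.143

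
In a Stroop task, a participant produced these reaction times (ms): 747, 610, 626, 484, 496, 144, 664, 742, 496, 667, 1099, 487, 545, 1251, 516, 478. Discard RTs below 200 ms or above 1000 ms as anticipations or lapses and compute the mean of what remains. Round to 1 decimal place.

Excluded: 144, 1099, 1251
Retained (n=13): Σ = 7558
Mean = 7558/13 = 581.3846

581.4 ms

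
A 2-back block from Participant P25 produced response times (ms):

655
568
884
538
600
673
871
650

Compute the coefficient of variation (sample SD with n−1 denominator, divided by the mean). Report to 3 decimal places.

n = 8, Σ = 5439, M = 679.8750
Σ(x−M)² = 118778.875; s = √(118778.875/7) = 130.2629
CV = 130.2629 / 679.8750 = 0.19160

0.192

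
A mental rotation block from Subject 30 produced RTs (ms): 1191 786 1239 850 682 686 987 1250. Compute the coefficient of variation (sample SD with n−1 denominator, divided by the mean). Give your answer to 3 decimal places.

n = 8, Σ = 7671, M = 958.8750
Σ(x−M)² = 410756.875; s = √(410756.875/7) = 242.2386
CV = 242.2386 / 958.8750 = 0.25263

0.253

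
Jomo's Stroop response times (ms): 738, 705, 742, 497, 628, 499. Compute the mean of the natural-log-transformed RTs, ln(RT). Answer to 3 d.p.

6.439

ln(RT): 6.6039, 6.5582, 6.6093, 6.2086, 6.4425, 6.2126
Σ ln(RT) = 38.6352
Mean = 38.6352/6 = 6.43920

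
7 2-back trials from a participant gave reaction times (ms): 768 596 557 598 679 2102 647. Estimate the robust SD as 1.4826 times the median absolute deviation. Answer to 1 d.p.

Sorted: 557, 596, 598, 647, 679, 768, 2102 → median = 647
|x − 647| sorted: 0, 32, 49, 51, 90, 121, 1455 → MAD = 51
Robust SD ≈ 1.4826 × 51 = 75.613

75.6 ms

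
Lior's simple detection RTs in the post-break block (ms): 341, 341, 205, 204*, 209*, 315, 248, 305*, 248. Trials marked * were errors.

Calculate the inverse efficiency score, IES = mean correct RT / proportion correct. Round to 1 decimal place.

424.5 ms

Correct trials (n=6): 341, 341, 205, 315, 248, 248
Mean correct RT = 1698/6 = 283.0000 ms
Proportion correct = 6/9
IES = 283.0000 / (6/9) = 424.500 ms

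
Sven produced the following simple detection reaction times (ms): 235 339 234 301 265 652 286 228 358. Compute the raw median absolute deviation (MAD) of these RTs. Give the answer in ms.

Sorted: 228, 234, 235, 265, 286, 301, 339, 358, 652 → median = 286
|x − 286|: 51, 53, 52, 15, 21, 366, 0, 58, 72
Sorted deviations: 0, 15, 21, 51, 52, 53, 58, 72, 366 → MAD = 52

52 ms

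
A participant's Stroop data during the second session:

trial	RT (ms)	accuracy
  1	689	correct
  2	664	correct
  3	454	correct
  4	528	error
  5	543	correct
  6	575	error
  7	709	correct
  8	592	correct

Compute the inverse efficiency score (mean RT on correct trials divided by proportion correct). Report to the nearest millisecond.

811 ms

Correct trials (n=6): 689, 664, 454, 543, 709, 592
Mean correct RT = 3651/6 = 608.5000 ms
Proportion correct = 6/8
IES = 608.5000 / (6/8) = 811.333 ms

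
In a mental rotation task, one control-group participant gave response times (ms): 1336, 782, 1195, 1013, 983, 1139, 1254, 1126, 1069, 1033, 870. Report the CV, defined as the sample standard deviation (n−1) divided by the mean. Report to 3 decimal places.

0.151

n = 11, Σ = 11800, M = 1072.7273
Σ(x−M)² = 263184.182; s = √(263184.182/10) = 162.2295
CV = 162.2295 / 1072.7273 = 0.15123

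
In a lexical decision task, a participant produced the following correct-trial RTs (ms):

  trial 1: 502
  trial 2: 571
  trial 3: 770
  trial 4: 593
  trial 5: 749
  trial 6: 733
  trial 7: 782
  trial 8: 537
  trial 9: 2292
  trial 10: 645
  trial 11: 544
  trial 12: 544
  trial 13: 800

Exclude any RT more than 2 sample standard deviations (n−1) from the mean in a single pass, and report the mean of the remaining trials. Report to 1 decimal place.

n = 13, ΣRT = 10062, M = 774.000
Σ(x−M)² = 2633950.00; s = √(2633950.00/12) = 468.504
Cutoffs: 774.000 ± 2·468.504 → [-163.0, 1711.0]
Outside: 2292 → excluded.
Retained (n=12): Σ = 7770, mean = 7770/12 = 647.500

647.5 ms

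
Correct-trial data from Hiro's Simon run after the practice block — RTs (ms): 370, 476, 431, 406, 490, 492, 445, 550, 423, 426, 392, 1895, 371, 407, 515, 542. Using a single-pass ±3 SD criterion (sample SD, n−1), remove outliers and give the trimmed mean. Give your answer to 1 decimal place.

449.1 ms

n = 16, ΣRT = 8631, M = 539.438
Σ(x−M)² = 2008249.94; s = √(2008249.94/15) = 365.901
Cutoffs: 539.438 ± 3·365.901 → [-558.3, 1637.1]
Outside: 1895 → excluded.
Retained (n=15): Σ = 6736, mean = 6736/15 = 449.067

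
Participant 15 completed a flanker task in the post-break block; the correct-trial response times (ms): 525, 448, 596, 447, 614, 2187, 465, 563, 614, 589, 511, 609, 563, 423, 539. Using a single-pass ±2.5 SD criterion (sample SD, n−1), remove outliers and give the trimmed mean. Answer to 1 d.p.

n = 15, ΣRT = 9693, M = 646.200
Σ(x−M)² = 2603234.40; s = √(2603234.40/14) = 431.214
Cutoffs: 646.200 ± 2.5·431.214 → [-431.8, 1724.2]
Outside: 2187 → excluded.
Retained (n=14): Σ = 7506, mean = 7506/14 = 536.143

536.1 ms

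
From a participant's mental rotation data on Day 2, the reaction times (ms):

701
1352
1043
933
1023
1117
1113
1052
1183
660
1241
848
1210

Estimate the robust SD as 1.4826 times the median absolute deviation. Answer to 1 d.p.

194.2 ms

Sorted: 660, 701, 848, 933, 1023, 1043, 1052, 1113, 1117, 1183, 1210, 1241, 1352 → median = 1052
|x − 1052| sorted: 0, 9, 29, 61, 65, 119, 131, 158, 189, 204, 300, 351, 392 → MAD = 131
Robust SD ≈ 1.4826 × 131 = 194.221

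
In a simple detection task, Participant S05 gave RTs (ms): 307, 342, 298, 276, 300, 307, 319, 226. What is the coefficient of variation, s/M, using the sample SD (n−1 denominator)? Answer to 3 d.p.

n = 8, Σ = 2375, M = 296.8750
Σ(x−M)² = 8200.875; s = √(8200.875/7) = 34.2280
CV = 34.2280 / 296.8750 = 0.11529

0.115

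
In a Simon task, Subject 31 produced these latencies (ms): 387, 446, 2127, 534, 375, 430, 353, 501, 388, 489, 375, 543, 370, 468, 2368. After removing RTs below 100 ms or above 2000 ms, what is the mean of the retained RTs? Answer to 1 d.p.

Excluded: 2127, 2368
Retained (n=13): Σ = 5659
Mean = 5659/13 = 435.3077

435.3 ms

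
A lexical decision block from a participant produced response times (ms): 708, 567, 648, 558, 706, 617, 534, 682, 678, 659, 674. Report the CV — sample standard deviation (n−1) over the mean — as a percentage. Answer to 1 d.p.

9.6%

n = 11, Σ = 7031, M = 639.1818
Σ(x−M)² = 37579.636; s = √(37579.636/10) = 61.3022
CV = 61.3022 / 639.1818 = 0.09591 = 9.591%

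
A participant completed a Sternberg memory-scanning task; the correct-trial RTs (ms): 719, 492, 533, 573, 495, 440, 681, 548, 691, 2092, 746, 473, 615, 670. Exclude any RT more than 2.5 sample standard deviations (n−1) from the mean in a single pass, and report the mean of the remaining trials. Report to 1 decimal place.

590.5 ms

n = 14, ΣRT = 9768, M = 697.714
Σ(x−M)² = 2220174.86; s = √(2220174.86/13) = 413.259
Cutoffs: 697.714 ± 2.5·413.259 → [-335.4, 1730.9]
Outside: 2092 → excluded.
Retained (n=13): Σ = 7676, mean = 7676/13 = 590.462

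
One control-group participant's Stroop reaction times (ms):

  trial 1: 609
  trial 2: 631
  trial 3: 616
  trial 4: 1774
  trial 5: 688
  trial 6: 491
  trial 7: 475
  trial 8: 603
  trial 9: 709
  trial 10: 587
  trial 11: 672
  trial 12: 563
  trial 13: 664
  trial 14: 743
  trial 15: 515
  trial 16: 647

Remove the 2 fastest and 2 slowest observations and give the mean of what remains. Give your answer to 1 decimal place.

Sorted: 475, 491, 515, 563, 587, 603, 609, 616, 631, 647, 664, 672, 688, 709, 743, 1774
Drop lowest 2 (475, 491) and highest 2 (743, 1774)
Remaining (n=12): Σ = 7504, mean = 7504/12 = 625.333

625.3 ms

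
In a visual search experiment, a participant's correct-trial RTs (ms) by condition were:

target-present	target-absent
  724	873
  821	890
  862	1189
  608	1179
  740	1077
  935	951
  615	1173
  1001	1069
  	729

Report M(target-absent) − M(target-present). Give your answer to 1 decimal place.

M(target-present) = 6306/8 = 788.250
M(target-absent) = 9130/9 = 1014.444
Difference = 1014.444 − 788.250 = 226.194 ms

226.2 ms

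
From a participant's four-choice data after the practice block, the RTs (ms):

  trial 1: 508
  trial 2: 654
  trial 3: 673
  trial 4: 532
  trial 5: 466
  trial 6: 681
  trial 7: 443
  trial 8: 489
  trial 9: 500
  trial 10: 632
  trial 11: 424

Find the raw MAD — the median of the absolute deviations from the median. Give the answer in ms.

Sorted: 424, 443, 466, 489, 500, 508, 532, 632, 654, 673, 681 → median = 508
|x − 508|: 0, 146, 165, 24, 42, 173, 65, 19, 8, 124, 84
Sorted deviations: 0, 8, 19, 24, 42, 65, 84, 124, 146, 165, 173 → MAD = 65

65 ms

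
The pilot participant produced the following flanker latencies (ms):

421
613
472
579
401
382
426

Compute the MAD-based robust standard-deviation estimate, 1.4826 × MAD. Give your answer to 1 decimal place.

65.2 ms

Sorted: 382, 401, 421, 426, 472, 579, 613 → median = 426
|x − 426| sorted: 0, 5, 25, 44, 46, 153, 187 → MAD = 44
Robust SD ≈ 1.4826 × 44 = 65.234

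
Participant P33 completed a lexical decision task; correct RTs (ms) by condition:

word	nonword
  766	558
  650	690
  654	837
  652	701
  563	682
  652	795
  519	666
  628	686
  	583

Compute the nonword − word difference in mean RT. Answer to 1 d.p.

53.2 ms

M(word) = 5084/8 = 635.500
M(nonword) = 6198/9 = 688.667
Difference = 688.667 − 635.500 = 53.167 ms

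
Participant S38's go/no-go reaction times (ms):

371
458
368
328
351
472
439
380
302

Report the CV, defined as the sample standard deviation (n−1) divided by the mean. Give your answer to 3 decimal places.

0.152

n = 9, Σ = 3469, M = 385.4444
Σ(x−M)² = 27616.222; s = √(27616.222/8) = 58.7540
CV = 58.7540 / 385.4444 = 0.15243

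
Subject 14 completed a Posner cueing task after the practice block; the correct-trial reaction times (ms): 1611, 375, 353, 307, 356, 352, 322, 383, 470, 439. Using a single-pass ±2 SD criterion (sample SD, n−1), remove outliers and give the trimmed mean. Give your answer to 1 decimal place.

n = 10, ΣRT = 4968, M = 496.800
Σ(x−M)² = 1401335.60; s = √(1401335.60/9) = 394.593
Cutoffs: 496.800 ± 2·394.593 → [-292.4, 1286.0]
Outside: 1611 → excluded.
Retained (n=9): Σ = 3357, mean = 3357/9 = 373.000

373.0 ms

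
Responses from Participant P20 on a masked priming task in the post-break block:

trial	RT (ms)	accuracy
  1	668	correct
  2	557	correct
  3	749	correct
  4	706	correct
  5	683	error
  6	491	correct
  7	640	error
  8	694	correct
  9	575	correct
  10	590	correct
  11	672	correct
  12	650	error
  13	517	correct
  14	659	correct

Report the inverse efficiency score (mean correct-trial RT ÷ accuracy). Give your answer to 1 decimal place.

795.8 ms

Correct trials (n=11): 668, 557, 749, 706, 491, 694, 575, 590, 672, 517, 659
Mean correct RT = 6878/11 = 625.2727 ms
Proportion correct = 11/14
IES = 625.2727 / (11/14) = 795.802 ms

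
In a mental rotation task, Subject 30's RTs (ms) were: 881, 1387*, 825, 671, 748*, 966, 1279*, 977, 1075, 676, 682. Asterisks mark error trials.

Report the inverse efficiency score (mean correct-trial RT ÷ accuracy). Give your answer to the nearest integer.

1161 ms

Correct trials (n=8): 881, 825, 671, 966, 977, 1075, 676, 682
Mean correct RT = 6753/8 = 844.1250 ms
Proportion correct = 8/11
IES = 844.1250 / (8/11) = 1160.672 ms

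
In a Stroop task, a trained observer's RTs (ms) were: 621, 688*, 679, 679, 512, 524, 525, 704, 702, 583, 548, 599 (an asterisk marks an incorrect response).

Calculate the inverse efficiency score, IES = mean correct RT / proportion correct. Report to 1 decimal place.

Correct trials (n=11): 621, 679, 679, 512, 524, 525, 704, 702, 583, 548, 599
Mean correct RT = 6676/11 = 606.9091 ms
Proportion correct = 11/12
IES = 606.9091 / (11/12) = 662.083 ms

662.1 ms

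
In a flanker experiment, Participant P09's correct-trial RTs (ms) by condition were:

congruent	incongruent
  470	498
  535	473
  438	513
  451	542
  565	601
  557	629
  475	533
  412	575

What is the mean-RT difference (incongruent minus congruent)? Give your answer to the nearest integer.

58 ms

M(congruent) = 3903/8 = 487.875
M(incongruent) = 4364/8 = 545.500
Difference = 545.500 − 487.875 = 57.625 ms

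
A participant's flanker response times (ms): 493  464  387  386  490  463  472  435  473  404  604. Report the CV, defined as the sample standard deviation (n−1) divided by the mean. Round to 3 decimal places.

0.133

n = 11, Σ = 5071, M = 461.0000
Σ(x−M)² = 37618.000; s = √(37618.000/10) = 61.3335
CV = 61.3335 / 461.0000 = 0.13304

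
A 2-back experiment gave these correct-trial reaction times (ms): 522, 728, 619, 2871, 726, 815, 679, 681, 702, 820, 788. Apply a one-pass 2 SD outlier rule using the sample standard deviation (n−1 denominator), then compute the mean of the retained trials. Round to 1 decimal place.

708.0 ms

n = 11, ΣRT = 9951, M = 904.636
Σ(x−M)² = 4328484.55; s = √(4328484.55/10) = 657.912
Cutoffs: 904.636 ± 2·657.912 → [-411.2, 2220.5]
Outside: 2871 → excluded.
Retained (n=10): Σ = 7080, mean = 7080/10 = 708.000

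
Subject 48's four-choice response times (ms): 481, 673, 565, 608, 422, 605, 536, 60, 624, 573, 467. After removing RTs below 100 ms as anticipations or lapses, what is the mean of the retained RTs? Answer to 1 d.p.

555.4 ms

Excluded: 60
Retained (n=10): Σ = 5554
Mean = 5554/10 = 555.4000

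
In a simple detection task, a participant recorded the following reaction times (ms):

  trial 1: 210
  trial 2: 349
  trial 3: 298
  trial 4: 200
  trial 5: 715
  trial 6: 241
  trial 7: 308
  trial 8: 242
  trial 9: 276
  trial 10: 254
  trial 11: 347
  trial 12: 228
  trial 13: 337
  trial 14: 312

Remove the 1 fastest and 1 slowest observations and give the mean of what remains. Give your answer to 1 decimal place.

Sorted: 200, 210, 228, 241, 242, 254, 276, 298, 308, 312, 337, 347, 349, 715
Drop lowest 1 (200) and highest 1 (715)
Remaining (n=12): Σ = 3402, mean = 3402/12 = 283.500

283.5 ms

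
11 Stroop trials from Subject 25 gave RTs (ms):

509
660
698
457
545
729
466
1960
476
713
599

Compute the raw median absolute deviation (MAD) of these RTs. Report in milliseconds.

Sorted: 457, 466, 476, 509, 545, 599, 660, 698, 713, 729, 1960 → median = 599
|x − 599|: 90, 61, 99, 142, 54, 130, 133, 1361, 123, 114, 0
Sorted deviations: 0, 54, 61, 90, 99, 114, 123, 130, 133, 142, 1361 → MAD = 114

114 ms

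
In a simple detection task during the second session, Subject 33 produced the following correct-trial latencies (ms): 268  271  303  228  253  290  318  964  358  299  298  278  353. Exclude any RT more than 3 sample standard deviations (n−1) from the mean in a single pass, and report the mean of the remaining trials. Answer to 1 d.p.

n = 13, ΣRT = 4481, M = 344.692
Σ(x−M)² = 431282.77; s = √(431282.77/12) = 189.579
Cutoffs: 344.692 ± 3·189.579 → [-224.0, 913.4]
Outside: 964 → excluded.
Retained (n=12): Σ = 3517, mean = 3517/12 = 293.083

293.1 ms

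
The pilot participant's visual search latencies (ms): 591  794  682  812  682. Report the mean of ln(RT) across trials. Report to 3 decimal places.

6.562

ln(RT): 6.3818, 6.6771, 6.5250, 6.6995, 6.5250
Σ ln(RT) = 32.8085
Mean = 32.8085/5 = 6.56169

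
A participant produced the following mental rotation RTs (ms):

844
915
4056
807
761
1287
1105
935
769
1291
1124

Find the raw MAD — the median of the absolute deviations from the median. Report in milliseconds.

Sorted: 761, 769, 807, 844, 915, 935, 1105, 1124, 1287, 1291, 4056 → median = 935
|x − 935|: 91, 20, 3121, 128, 174, 352, 170, 0, 166, 356, 189
Sorted deviations: 0, 20, 91, 128, 166, 170, 174, 189, 352, 356, 3121 → MAD = 170

170 ms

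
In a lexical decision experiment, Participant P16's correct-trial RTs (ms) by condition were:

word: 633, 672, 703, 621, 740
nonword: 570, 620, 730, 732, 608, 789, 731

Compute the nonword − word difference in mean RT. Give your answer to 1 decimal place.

M(word) = 3369/5 = 673.800
M(nonword) = 4780/7 = 682.857
Difference = 682.857 − 673.800 = 9.057 ms

9.1 ms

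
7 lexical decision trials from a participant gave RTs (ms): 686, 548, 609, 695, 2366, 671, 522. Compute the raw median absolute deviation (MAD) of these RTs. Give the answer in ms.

Sorted: 522, 548, 609, 671, 686, 695, 2366 → median = 671
|x − 671|: 15, 123, 62, 24, 1695, 0, 149
Sorted deviations: 0, 15, 24, 62, 123, 149, 1695 → MAD = 62

62 ms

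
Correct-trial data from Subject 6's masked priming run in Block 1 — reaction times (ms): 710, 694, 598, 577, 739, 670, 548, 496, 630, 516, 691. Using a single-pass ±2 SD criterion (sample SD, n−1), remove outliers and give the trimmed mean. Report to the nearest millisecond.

624 ms

n = 11, ΣRT = 6869, M = 624.455
Σ(x−M)² = 68868.73; s = √(68868.73/10) = 82.987
Cutoffs: 624.455 ± 2·82.987 → [458.5, 790.4]
No RTs fall outside the cutoffs; all 11 retained. Mean = 6869/11 = 624.455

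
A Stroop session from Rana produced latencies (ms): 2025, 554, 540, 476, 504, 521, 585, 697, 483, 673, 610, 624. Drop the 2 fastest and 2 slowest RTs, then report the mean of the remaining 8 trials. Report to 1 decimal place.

Sorted: 476, 483, 504, 521, 540, 554, 585, 610, 624, 673, 697, 2025
Drop lowest 2 (476, 483) and highest 2 (697, 2025)
Remaining (n=8): Σ = 4611, mean = 4611/8 = 576.375

576.4 ms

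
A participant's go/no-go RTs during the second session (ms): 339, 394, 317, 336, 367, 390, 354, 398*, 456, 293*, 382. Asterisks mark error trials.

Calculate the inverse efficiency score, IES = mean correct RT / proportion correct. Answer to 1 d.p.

Correct trials (n=9): 339, 394, 317, 336, 367, 390, 354, 456, 382
Mean correct RT = 3335/9 = 370.5556 ms
Proportion correct = 9/11
IES = 370.5556 / (9/11) = 452.901 ms

452.9 ms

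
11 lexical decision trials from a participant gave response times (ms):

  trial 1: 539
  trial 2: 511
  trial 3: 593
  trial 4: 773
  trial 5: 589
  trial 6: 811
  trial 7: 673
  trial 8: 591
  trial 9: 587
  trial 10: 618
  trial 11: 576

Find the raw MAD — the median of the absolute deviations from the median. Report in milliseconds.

Sorted: 511, 539, 576, 587, 589, 591, 593, 618, 673, 773, 811 → median = 591
|x − 591|: 52, 80, 2, 182, 2, 220, 82, 0, 4, 27, 15
Sorted deviations: 0, 2, 2, 4, 15, 27, 52, 80, 82, 182, 220 → MAD = 27

27 ms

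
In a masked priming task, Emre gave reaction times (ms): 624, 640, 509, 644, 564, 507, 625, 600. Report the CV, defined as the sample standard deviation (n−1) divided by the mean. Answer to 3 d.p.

0.095

n = 8, Σ = 4713, M = 589.1250
Σ(x−M)² = 22016.875; s = √(22016.875/7) = 56.0827
CV = 56.0827 / 589.1250 = 0.09520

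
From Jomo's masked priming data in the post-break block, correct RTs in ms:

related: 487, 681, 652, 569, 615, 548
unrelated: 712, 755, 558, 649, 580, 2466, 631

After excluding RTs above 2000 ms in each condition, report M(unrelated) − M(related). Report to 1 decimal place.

unrelated: exclude 2466
M(related) = 3552/6 = 592.000
M(unrelated) = 3885/6 = 647.500
Difference = 647.500 − 592.000 = 55.500 ms

55.5 ms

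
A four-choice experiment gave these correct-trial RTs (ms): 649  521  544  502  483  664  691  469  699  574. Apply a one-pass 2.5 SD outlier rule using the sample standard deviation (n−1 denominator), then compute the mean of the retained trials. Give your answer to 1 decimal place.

n = 10, ΣRT = 5796, M = 579.600
Σ(x−M)² = 70924.40; s = √(70924.40/9) = 88.772
Cutoffs: 579.600 ± 2.5·88.772 → [357.7, 801.5]
No RTs fall outside the cutoffs; all 10 retained. Mean = 5796/10 = 579.600

579.6 ms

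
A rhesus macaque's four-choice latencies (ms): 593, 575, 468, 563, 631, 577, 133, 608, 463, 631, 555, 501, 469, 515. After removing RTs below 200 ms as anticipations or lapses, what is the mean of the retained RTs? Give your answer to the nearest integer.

550 ms

Excluded: 133
Retained (n=13): Σ = 7149
Mean = 7149/13 = 549.9231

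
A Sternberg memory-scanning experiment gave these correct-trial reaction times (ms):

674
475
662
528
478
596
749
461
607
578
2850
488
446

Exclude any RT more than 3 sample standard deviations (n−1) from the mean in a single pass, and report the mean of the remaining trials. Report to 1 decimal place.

561.8 ms

n = 13, ΣRT = 9592, M = 737.846
Σ(x−M)² = 4938823.69; s = √(4938823.69/12) = 641.536
Cutoffs: 737.846 ± 3·641.536 → [-1186.8, 2662.5]
Outside: 2850 → excluded.
Retained (n=12): Σ = 6742, mean = 6742/12 = 561.833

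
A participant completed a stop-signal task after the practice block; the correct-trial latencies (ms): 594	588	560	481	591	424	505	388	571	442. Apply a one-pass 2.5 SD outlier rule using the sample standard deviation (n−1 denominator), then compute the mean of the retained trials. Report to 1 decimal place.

n = 10, ΣRT = 5144, M = 514.400
Σ(x−M)² = 53498.40; s = √(53498.40/9) = 77.099
Cutoffs: 514.400 ± 2.5·77.099 → [321.7, 707.1]
No RTs fall outside the cutoffs; all 10 retained. Mean = 5144/10 = 514.400

514.4 ms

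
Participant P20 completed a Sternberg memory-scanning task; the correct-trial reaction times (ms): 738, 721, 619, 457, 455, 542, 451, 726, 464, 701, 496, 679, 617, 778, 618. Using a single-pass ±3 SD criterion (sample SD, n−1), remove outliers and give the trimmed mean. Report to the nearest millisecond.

n = 15, ΣRT = 9062, M = 604.133
Σ(x−M)² = 194755.73; s = √(194755.73/14) = 117.945
Cutoffs: 604.133 ± 3·117.945 → [250.3, 958.0]
No RTs fall outside the cutoffs; all 15 retained. Mean = 9062/15 = 604.133

604 ms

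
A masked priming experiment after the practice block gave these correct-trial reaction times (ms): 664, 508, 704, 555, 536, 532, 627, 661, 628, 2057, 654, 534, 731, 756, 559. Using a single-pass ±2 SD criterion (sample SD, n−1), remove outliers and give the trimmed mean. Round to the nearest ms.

618 ms

n = 15, ΣRT = 10706, M = 713.733
Σ(x−M)² = 2018624.93; s = √(2018624.93/14) = 379.720
Cutoffs: 713.733 ± 2·379.720 → [-45.7, 1473.2]
Outside: 2057 → excluded.
Retained (n=14): Σ = 8649, mean = 8649/14 = 617.786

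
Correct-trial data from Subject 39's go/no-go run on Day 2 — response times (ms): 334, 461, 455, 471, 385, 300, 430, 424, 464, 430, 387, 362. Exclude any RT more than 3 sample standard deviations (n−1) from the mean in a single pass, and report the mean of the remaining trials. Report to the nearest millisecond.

409 ms

n = 12, ΣRT = 4903, M = 408.583
Σ(x−M)² = 33568.92; s = √(33568.92/11) = 55.242
Cutoffs: 408.583 ± 3·55.242 → [242.9, 574.3]
No RTs fall outside the cutoffs; all 12 retained. Mean = 4903/12 = 408.583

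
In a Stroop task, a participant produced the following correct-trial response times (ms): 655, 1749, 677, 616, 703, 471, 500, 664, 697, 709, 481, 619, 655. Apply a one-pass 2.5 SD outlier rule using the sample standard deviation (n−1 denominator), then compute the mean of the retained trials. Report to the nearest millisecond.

n = 13, ΣRT = 9196, M = 707.385
Σ(x−M)² = 1259685.08; s = √(1259685.08/12) = 323.997
Cutoffs: 707.385 ± 2.5·323.997 → [-102.6, 1517.4]
Outside: 1749 → excluded.
Retained (n=12): Σ = 7447, mean = 7447/12 = 620.583

621 ms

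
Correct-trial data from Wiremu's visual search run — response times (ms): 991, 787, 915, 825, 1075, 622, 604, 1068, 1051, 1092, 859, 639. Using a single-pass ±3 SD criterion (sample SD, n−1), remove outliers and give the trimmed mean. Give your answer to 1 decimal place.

877.3 ms

n = 12, ΣRT = 10528, M = 877.333
Σ(x−M)² = 373950.67; s = √(373950.67/11) = 184.379
Cutoffs: 877.333 ± 3·184.379 → [324.2, 1430.5]
No RTs fall outside the cutoffs; all 12 retained. Mean = 10528/12 = 877.333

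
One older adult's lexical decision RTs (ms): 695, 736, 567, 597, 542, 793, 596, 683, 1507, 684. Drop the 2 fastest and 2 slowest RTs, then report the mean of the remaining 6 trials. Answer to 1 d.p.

Sorted: 542, 567, 596, 597, 683, 684, 695, 736, 793, 1507
Drop lowest 2 (542, 567) and highest 2 (793, 1507)
Remaining (n=6): Σ = 3991, mean = 3991/6 = 665.167

665.2 ms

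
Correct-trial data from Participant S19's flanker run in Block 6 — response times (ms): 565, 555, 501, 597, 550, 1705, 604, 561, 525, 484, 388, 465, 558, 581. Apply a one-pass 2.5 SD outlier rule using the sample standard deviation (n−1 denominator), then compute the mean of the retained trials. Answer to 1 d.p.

533.4 ms

n = 14, ΣRT = 8639, M = 617.071
Σ(x−M)² = 1318416.93; s = √(1318416.93/13) = 318.460
Cutoffs: 617.071 ± 2.5·318.460 → [-179.1, 1413.2]
Outside: 1705 → excluded.
Retained (n=13): Σ = 6934, mean = 6934/13 = 533.385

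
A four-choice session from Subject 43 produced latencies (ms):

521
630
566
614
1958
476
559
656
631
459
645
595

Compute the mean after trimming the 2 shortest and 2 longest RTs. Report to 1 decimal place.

Sorted: 459, 476, 521, 559, 566, 595, 614, 630, 631, 645, 656, 1958
Drop lowest 2 (459, 476) and highest 2 (656, 1958)
Remaining (n=8): Σ = 4761, mean = 4761/8 = 595.125

595.1 ms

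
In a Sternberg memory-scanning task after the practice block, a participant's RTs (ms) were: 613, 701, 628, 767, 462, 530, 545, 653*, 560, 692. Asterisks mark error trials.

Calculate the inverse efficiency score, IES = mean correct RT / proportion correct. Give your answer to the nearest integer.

Correct trials (n=9): 613, 701, 628, 767, 462, 530, 545, 560, 692
Mean correct RT = 5498/9 = 610.8889 ms
Proportion correct = 9/10
IES = 610.8889 / (9/10) = 678.765 ms

679 ms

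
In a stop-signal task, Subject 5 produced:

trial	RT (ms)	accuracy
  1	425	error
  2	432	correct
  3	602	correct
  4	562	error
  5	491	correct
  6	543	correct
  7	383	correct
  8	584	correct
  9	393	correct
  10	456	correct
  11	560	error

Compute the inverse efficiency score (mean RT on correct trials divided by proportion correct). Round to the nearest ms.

Correct trials (n=8): 432, 602, 491, 543, 383, 584, 393, 456
Mean correct RT = 3884/8 = 485.5000 ms
Proportion correct = 8/11
IES = 485.5000 / (8/11) = 667.562 ms

668 ms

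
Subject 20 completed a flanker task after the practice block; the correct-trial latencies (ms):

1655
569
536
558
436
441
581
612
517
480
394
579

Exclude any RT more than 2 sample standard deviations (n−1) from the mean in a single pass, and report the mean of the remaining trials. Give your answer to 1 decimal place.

518.5 ms

n = 12, ΣRT = 7358, M = 613.167
Σ(x−M)² = 1234613.67; s = √(1234613.67/11) = 335.019
Cutoffs: 613.167 ± 2·335.019 → [-56.9, 1283.2]
Outside: 1655 → excluded.
Retained (n=11): Σ = 5703, mean = 5703/11 = 518.455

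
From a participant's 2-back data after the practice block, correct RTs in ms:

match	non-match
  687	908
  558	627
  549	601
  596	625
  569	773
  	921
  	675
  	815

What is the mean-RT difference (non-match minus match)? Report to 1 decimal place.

M(match) = 2959/5 = 591.800
M(non-match) = 5945/8 = 743.125
Difference = 743.125 − 591.800 = 151.325 ms

151.3 ms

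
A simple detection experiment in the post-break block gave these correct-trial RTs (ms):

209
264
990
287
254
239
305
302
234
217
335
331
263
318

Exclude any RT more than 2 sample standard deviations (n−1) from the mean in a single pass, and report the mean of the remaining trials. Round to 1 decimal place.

273.7 ms

n = 14, ΣRT = 4548, M = 324.857
Σ(x−M)² = 498185.71; s = √(498185.71/13) = 195.760
Cutoffs: 324.857 ± 2·195.760 → [-66.7, 716.4]
Outside: 990 → excluded.
Retained (n=13): Σ = 3558, mean = 3558/13 = 273.692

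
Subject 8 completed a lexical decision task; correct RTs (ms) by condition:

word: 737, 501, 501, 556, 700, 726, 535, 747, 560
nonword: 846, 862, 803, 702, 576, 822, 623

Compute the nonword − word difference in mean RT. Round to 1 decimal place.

M(word) = 5563/9 = 618.111
M(nonword) = 5234/7 = 747.714
Difference = 747.714 − 618.111 = 129.603 ms

129.6 ms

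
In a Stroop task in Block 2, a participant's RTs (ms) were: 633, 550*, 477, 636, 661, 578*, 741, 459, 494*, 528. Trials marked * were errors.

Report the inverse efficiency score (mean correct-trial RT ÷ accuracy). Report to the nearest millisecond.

844 ms

Correct trials (n=7): 633, 477, 636, 661, 741, 459, 528
Mean correct RT = 4135/7 = 590.7143 ms
Proportion correct = 7/10
IES = 590.7143 / (7/10) = 843.878 ms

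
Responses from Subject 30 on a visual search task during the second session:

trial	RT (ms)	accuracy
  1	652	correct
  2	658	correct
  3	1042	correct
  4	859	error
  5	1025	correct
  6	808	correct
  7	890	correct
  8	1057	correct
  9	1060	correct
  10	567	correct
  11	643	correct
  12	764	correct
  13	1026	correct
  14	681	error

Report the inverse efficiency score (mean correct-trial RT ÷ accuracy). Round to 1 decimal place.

990.9 ms

Correct trials (n=12): 652, 658, 1042, 1025, 808, 890, 1057, 1060, 567, 643, 764, 1026
Mean correct RT = 10192/12 = 849.3333 ms
Proportion correct = 12/14
IES = 849.3333 / (12/14) = 990.889 ms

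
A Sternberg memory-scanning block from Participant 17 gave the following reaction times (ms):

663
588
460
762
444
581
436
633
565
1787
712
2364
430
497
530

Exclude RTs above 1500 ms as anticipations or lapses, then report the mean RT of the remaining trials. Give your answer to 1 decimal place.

561.6 ms

Excluded: 1787, 2364
Retained (n=13): Σ = 7301
Mean = 7301/13 = 561.6154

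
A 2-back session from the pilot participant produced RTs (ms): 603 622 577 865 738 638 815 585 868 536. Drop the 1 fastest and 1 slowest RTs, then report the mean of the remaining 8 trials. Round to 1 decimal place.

Sorted: 536, 577, 585, 603, 622, 638, 738, 815, 865, 868
Drop lowest 1 (536) and highest 1 (868)
Remaining (n=8): Σ = 5443, mean = 5443/8 = 680.375

680.4 ms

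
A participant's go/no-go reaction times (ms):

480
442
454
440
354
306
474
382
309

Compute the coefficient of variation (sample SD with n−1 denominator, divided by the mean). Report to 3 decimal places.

0.169

n = 9, Σ = 3641, M = 404.5556
Σ(x−M)² = 37526.222; s = √(37526.222/8) = 68.4893
CV = 68.4893 / 404.5556 = 0.16930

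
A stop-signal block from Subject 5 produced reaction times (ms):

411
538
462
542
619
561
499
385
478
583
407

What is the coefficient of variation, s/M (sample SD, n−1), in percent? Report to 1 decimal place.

n = 11, Σ = 5485, M = 498.6364
Σ(x−M)² = 59682.545; s = √(59682.545/10) = 77.2545
CV = 77.2545 / 498.6364 = 0.15493 = 15.493%

15.5%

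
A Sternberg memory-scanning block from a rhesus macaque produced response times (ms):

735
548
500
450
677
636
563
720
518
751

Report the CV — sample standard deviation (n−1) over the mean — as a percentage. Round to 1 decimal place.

n = 10, Σ = 6098, M = 609.8000
Σ(x−M)² = 104987.600; s = √(104987.600/9) = 108.0060
CV = 108.0060 / 609.8000 = 0.17712 = 17.712%

17.7%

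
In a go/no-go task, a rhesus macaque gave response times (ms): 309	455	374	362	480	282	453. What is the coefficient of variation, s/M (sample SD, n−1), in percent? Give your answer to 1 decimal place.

19.8%

n = 7, Σ = 2715, M = 387.8571
Σ(x−M)² = 35526.857; s = √(35526.857/6) = 76.9490
CV = 76.9490 / 387.8571 = 0.19840 = 19.840%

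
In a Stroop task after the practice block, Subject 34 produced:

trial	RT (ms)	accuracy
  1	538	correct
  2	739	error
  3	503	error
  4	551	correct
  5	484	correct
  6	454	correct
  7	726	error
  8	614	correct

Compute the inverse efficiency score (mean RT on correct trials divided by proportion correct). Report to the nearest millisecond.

845 ms

Correct trials (n=5): 538, 551, 484, 454, 614
Mean correct RT = 2641/5 = 528.2000 ms
Proportion correct = 5/8
IES = 528.2000 / (5/8) = 845.120 ms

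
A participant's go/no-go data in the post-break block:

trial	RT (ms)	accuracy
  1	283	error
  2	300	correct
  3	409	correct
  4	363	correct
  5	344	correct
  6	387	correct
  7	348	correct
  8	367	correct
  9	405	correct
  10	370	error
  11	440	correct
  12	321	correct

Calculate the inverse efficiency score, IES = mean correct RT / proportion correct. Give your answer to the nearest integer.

442 ms

Correct trials (n=10): 300, 409, 363, 344, 387, 348, 367, 405, 440, 321
Mean correct RT = 3684/10 = 368.4000 ms
Proportion correct = 10/12
IES = 368.4000 / (10/12) = 442.080 ms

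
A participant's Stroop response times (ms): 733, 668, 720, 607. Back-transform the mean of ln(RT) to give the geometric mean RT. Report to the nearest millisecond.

ln(RT): 6.5971, 6.5043, 6.5793, 6.4085
Mean ln(RT) = 26.0892/4 = 6.52230
Geometric mean = exp(6.52230) = 680.14 ms

680 ms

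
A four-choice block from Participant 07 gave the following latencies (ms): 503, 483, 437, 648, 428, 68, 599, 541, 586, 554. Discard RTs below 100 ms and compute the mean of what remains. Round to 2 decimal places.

Excluded: 68
Retained (n=9): Σ = 4779
Mean = 4779/9 = 531.0000

531.00 ms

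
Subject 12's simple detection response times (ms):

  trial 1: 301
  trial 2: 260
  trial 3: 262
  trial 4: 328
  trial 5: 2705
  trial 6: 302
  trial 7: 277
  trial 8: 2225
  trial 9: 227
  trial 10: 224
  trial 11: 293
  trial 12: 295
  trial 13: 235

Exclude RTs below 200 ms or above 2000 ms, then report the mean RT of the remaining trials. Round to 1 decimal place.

Excluded: 2225, 2705
Retained (n=11): Σ = 3004
Mean = 3004/11 = 273.0909

273.1 ms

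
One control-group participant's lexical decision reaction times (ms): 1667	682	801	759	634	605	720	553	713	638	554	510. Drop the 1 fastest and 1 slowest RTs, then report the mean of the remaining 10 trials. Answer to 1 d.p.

Sorted: 510, 553, 554, 605, 634, 638, 682, 713, 720, 759, 801, 1667
Drop lowest 1 (510) and highest 1 (1667)
Remaining (n=10): Σ = 6659, mean = 6659/10 = 665.900

665.9 ms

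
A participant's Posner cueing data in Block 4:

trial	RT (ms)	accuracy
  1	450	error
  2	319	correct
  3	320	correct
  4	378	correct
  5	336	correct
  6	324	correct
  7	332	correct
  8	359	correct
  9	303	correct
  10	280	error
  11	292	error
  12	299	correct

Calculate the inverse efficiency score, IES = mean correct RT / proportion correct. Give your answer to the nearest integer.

Correct trials (n=9): 319, 320, 378, 336, 324, 332, 359, 303, 299
Mean correct RT = 2970/9 = 330.0000 ms
Proportion correct = 9/12
IES = 330.0000 / (9/12) = 440.000 ms

440 ms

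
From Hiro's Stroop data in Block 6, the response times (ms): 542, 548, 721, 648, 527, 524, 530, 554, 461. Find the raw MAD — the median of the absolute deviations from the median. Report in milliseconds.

15 ms

Sorted: 461, 524, 527, 530, 542, 548, 554, 648, 721 → median = 542
|x − 542|: 0, 6, 179, 106, 15, 18, 12, 12, 81
Sorted deviations: 0, 6, 12, 12, 15, 18, 81, 106, 179 → MAD = 15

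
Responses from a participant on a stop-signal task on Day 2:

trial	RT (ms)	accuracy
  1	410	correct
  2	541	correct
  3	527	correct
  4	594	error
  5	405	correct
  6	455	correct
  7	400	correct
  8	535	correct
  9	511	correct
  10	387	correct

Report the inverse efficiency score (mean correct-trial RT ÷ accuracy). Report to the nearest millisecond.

Correct trials (n=9): 410, 541, 527, 405, 455, 400, 535, 511, 387
Mean correct RT = 4171/9 = 463.4444 ms
Proportion correct = 9/10
IES = 463.4444 / (9/10) = 514.938 ms

515 ms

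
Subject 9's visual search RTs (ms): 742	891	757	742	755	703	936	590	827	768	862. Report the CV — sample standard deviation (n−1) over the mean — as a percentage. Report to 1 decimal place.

n = 11, Σ = 8573, M = 779.3636
Σ(x−M)² = 91800.545; s = √(91800.545/10) = 95.8126
CV = 95.8126 / 779.3636 = 0.12294 = 12.294%

12.3%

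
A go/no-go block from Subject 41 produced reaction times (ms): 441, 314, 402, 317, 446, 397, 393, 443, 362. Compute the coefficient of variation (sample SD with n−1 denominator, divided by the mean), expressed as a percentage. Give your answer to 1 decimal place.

n = 9, Σ = 3515, M = 390.5556
Σ(x−M)² = 20634.222; s = √(20634.222/8) = 50.7866
CV = 50.7866 / 390.5556 = 0.13004 = 13.004%

13.0%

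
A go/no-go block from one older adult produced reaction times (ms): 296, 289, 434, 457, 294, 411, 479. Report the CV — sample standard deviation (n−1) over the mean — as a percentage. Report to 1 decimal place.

22.1%

n = 7, Σ = 2660, M = 380.0000
Σ(x−M)² = 42340.000; s = √(42340.000/6) = 84.0040
CV = 84.0040 / 380.0000 = 0.22106 = 22.106%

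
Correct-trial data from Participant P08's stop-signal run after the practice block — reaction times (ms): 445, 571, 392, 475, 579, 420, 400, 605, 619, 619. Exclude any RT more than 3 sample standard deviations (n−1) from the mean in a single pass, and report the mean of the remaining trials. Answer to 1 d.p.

n = 10, ΣRT = 5125, M = 512.500
Σ(x−M)² = 80780.50; s = √(80780.50/9) = 94.740
Cutoffs: 512.500 ± 3·94.740 → [228.3, 796.7]
No RTs fall outside the cutoffs; all 10 retained. Mean = 5125/10 = 512.500

512.5 ms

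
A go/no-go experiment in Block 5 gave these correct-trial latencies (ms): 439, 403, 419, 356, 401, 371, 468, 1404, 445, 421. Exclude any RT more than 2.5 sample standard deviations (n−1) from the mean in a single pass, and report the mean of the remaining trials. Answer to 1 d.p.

413.7 ms

n = 10, ΣRT = 5127, M = 512.700
Σ(x−M)² = 892762.10; s = √(892762.10/9) = 314.954
Cutoffs: 512.700 ± 2.5·314.954 → [-274.7, 1300.1]
Outside: 1404 → excluded.
Retained (n=9): Σ = 3723, mean = 3723/9 = 413.667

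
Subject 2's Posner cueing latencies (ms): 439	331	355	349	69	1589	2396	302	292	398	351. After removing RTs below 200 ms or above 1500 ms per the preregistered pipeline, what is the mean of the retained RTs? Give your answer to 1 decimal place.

Excluded: 69, 1589, 2396
Retained (n=8): Σ = 2817
Mean = 2817/8 = 352.1250

352.1 ms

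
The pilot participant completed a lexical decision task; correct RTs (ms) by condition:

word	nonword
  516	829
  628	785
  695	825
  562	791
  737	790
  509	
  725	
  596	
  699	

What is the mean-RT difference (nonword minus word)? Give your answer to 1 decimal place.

174.3 ms

M(word) = 5667/9 = 629.667
M(nonword) = 4020/5 = 804.000
Difference = 804.000 − 629.667 = 174.333 ms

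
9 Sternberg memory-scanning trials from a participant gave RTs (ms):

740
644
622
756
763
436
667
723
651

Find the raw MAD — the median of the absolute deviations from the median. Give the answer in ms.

Sorted: 436, 622, 644, 651, 667, 723, 740, 756, 763 → median = 667
|x − 667|: 73, 23, 45, 89, 96, 231, 0, 56, 16
Sorted deviations: 0, 16, 23, 45, 56, 73, 89, 96, 231 → MAD = 56

56 ms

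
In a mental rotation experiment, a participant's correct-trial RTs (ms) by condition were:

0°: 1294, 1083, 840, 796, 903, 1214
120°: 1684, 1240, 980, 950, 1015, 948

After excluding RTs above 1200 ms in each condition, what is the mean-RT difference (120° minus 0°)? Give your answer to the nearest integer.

68 ms

0°: exclude 1294, 1214
120°: exclude 1684, 1240
M(0°) = 3622/4 = 905.500
M(120°) = 3893/4 = 973.250
Difference = 973.250 − 905.500 = 67.750 ms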